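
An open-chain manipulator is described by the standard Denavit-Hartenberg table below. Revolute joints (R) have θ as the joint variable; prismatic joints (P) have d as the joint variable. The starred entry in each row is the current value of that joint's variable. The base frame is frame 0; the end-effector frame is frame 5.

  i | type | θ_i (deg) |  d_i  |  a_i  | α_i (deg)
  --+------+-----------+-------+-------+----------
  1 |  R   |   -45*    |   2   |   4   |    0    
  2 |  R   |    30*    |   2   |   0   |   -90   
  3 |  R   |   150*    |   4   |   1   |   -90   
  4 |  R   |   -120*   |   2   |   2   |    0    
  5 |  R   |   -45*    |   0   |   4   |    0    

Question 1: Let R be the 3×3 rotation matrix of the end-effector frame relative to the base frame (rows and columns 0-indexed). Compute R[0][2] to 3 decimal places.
End-effector z-axis (col 2 of R) = (-0.4830,0.1294,0.8660)
R[0][2] = -0.4830

-0.483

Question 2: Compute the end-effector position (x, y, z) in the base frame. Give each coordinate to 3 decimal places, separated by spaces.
after link 1: o_1 = (2.8284, -2.8284, 2.0000)
after link 2: o_2 = (2.8284, -2.8284, 4.0000)
after link 3: o_3 = (3.0272, 1.2594, 3.5000)
after link 4: o_4 = (3.3461, 2.9671, 5.7321)
after link 5: o_5 = (6.8461, 3.1011, 7.6639)

6.846 3.101 7.664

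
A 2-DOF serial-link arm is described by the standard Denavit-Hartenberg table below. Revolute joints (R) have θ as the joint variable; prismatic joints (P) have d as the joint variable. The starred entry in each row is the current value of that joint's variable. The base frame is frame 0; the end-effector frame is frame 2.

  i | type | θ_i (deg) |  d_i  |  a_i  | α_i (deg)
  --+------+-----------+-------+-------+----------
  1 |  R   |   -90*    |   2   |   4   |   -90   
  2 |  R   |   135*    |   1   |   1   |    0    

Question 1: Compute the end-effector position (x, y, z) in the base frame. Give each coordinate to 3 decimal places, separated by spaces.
after link 1: o_1 = (0.0000, -4.0000, 2.0000)
after link 2: o_2 = (1.0000, -3.2929, 1.2929)

1.000 -3.293 1.293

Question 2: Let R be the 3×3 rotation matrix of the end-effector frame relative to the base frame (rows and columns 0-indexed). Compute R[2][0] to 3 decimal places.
-0.707

End-effector x-axis (col 0 of R) = (0.0000,0.7071,-0.7071)
R[2][0] = -0.7071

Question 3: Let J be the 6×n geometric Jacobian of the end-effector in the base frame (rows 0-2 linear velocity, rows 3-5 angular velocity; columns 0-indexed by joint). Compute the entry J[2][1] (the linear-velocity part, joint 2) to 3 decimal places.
axis z_1 = (1.0000,0.0000,0.0000); lever o_n−o_1 = (1.0000,0.7071,-0.7071)
cross product → J_v[:, 1] = (-0.0000,0.7071,0.7071)
J_ω[:, 1] = z_1
entry J[2][1] = 0.7071

0.707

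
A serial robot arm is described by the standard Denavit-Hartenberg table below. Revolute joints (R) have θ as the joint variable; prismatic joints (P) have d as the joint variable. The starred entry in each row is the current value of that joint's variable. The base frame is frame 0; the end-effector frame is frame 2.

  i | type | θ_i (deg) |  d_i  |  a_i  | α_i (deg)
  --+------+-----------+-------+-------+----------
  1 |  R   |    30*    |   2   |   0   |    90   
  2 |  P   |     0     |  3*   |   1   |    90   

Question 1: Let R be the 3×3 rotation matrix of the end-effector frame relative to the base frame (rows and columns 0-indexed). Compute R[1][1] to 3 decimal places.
End-effector y-axis (col 1 of R) = (0.5000,-0.8660,0.0000)
R[1][1] = -0.8660

-0.866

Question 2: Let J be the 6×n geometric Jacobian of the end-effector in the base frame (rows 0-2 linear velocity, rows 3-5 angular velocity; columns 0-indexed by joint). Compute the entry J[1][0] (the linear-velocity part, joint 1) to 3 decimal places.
2.366

axis z_0 = ẑ; lever o_n−o_0 = (2.3660,-2.0981,2.0000)
cross product → J_v[:, 0] = (2.0981,2.3660,-0.0000)
J_ω[:, 0] = z_0
entry J[1][0] = 2.3660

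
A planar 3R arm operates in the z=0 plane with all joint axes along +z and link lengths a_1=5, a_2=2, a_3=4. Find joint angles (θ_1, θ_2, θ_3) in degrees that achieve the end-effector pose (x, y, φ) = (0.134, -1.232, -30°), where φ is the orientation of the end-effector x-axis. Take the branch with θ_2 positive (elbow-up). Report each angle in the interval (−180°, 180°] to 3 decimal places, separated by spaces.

149.999 150.001 30.000

wrist centre = target − a_3·(cos φ, sin φ) = (-3.3301, 0.7680)
cos θ_2 = (11.6794−5²−2²)/(2·5·2) = -0.8660; θ_2 = 150.0005° (elbow-up)
β = atan2(0.7680,-3.3301) = 167.0133°; ψ = atan2(1.0000,3.2679) = 17.0140°
θ_1 = β − ψ = 149.9993°
θ_3 = φ − θ_1 − θ_2 = 30.0002° (wrapped to (-180°,180°])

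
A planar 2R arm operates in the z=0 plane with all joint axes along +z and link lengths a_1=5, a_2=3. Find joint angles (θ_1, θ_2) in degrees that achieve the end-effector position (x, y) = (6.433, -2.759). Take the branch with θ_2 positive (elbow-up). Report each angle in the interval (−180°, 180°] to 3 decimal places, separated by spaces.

cos θ_2 = (48.9956−5²−3²)/(2·5·3) = 0.4999; θ_2 = 60.0098° (elbow-up)
β = atan2(-2.7590,6.4330) = -23.2136°; ψ = atan2(2.5983,6.4996) = 21.7901°
θ_1 = β − ψ = -45.0037°

-45.004 60.010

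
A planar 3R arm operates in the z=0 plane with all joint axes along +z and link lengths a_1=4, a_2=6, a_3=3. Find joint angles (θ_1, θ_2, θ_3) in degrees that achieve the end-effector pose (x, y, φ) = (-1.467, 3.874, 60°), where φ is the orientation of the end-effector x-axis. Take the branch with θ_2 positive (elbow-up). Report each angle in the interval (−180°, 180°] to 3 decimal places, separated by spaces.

wrist centre = target − a_3·(cos φ, sin φ) = (-2.9670, 1.2759)
cos θ_2 = (10.4311−4²−6²)/(2·4·6) = -0.8660; θ_2 = 149.9993° (elbow-up)
β = atan2(1.2759,-2.9670) = 156.7304°; ψ = atan2(3.0001,-1.1961) = 111.7370°
θ_1 = β − ψ = 44.9934°
θ_3 = φ − θ_1 − θ_2 = -134.9927° (wrapped to (-180°,180°])

44.993 149.999 -134.993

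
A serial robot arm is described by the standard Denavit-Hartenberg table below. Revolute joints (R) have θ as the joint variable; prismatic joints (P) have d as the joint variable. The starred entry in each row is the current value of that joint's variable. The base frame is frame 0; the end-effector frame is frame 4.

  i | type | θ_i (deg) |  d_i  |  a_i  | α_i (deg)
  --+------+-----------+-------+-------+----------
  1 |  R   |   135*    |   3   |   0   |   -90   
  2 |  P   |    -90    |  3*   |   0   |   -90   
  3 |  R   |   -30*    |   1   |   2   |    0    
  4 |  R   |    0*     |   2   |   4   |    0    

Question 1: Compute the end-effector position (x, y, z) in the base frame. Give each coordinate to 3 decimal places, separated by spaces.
after link 1: o_1 = (0.0000, 0.0000, 3.0000)
after link 2: o_2 = (-2.1213, -2.1213, 3.0000)
after link 3: o_3 = (-3.5355, -2.1213, 4.7321)
after link 4: o_4 = (-6.3640, -2.1213, 8.1962)

-6.364 -2.121 8.196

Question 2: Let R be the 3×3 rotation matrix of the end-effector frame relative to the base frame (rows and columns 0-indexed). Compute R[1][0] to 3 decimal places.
-0.354

End-effector x-axis (col 0 of R) = (-0.3536,-0.3536,0.8660)
R[1][0] = -0.3536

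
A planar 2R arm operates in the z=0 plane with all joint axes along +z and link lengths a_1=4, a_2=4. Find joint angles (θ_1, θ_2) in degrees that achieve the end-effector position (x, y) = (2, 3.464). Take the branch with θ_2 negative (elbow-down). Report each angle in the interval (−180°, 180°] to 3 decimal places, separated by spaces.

120.000 -120.001

cos θ_2 = (15.9993−4²−4²)/(2·4·4) = -0.5000; θ_2 = -120.0015° (elbow-down)
β = atan2(3.4640,2.0000) = 59.9993°; ψ = atan2(-3.4641,1.9999) = -60.0007°
θ_1 = β − ψ = 120.0000°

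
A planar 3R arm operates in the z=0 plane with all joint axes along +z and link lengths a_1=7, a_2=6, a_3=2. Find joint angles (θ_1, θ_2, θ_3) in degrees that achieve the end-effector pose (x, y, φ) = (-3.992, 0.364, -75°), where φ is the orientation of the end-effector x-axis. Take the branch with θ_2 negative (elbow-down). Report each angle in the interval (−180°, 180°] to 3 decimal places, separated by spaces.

-150.002 -134.995 -150.002

wrist centre = target − a_3·(cos φ, sin φ) = (-4.5096, 2.2959)
cos θ_2 = (25.6078−7²−6²)/(2·7·6) = -0.7071; θ_2 = -134.9954° (elbow-down)
β = atan2(2.2959,-4.5096) = 153.0194°; ψ = atan2(-4.2430,2.7577) = -56.9784°
θ_1 = β − ψ = 209.9978°
θ_3 = φ − θ_1 − θ_2 = -150.0024° (wrapped to (-180°,180°])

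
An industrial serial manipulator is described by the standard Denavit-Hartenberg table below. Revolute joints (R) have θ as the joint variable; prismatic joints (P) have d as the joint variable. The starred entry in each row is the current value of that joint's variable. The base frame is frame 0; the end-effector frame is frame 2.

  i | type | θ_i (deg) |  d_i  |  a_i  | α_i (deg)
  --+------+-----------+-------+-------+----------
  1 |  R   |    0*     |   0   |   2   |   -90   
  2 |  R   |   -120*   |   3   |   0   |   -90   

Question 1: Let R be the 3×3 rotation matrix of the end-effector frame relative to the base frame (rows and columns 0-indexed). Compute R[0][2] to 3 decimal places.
0.866

End-effector z-axis (col 2 of R) = (0.8660,0.0000,0.5000)
R[0][2] = 0.8660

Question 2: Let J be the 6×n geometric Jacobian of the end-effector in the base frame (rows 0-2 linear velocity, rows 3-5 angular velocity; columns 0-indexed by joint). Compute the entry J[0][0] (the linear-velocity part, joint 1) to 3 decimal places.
axis z_0 = ẑ; lever o_n−o_0 = (2.0000,3.0000,0.0000)
cross product → J_v[:, 0] = (-3.0000,2.0000,0.0000)
J_ω[:, 0] = z_0
entry J[0][0] = -3.0000

-3.000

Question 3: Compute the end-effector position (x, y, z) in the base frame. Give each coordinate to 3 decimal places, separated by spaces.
after link 1: o_1 = (2.0000, 0.0000, 0.0000)
after link 2: o_2 = (2.0000, 3.0000, 0.0000)

2.000 3.000 0.000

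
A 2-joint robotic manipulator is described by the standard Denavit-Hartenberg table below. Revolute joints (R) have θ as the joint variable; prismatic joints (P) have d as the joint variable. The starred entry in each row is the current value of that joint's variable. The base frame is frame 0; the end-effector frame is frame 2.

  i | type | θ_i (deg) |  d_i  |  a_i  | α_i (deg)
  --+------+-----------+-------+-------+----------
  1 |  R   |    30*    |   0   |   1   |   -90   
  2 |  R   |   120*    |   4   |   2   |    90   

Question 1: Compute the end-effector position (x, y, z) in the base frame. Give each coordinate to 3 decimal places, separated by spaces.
after link 1: o_1 = (0.8660, 0.5000, 0.0000)
after link 2: o_2 = (-2.0000, 3.4641, -1.7321)

-2.000 3.464 -1.732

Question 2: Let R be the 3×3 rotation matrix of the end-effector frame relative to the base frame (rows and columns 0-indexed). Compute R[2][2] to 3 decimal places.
-0.500

End-effector z-axis (col 2 of R) = (0.7500,0.4330,-0.5000)
R[2][2] = -0.5000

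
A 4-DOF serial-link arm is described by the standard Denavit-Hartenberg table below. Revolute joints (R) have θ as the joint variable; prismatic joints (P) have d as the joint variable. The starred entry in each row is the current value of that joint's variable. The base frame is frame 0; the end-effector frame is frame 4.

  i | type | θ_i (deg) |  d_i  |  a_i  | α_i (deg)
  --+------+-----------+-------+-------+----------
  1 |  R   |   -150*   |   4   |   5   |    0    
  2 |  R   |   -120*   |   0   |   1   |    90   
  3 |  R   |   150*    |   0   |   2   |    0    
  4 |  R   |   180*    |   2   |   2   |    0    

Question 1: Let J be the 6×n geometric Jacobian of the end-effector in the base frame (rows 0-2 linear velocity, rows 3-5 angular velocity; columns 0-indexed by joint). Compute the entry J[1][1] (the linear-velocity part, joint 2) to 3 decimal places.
axis z_1 = (0.0000,0.0000,1.0000); lever o_n−o_1 = (2.0000,1.0000,0.0000)
cross product → J_v[:, 1] = (-1.0000,2.0000,0.0000)
J_ω[:, 1] = z_1
entry J[1][1] = 2.0000

2.000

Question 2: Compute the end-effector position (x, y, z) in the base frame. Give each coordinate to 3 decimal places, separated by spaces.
-2.330 -1.500 4.000

after link 1: o_1 = (-4.3301, -2.5000, 4.0000)
after link 2: o_2 = (-4.3301, -1.5000, 4.0000)
after link 3: o_3 = (-4.3301, -3.2321, 5.0000)
after link 4: o_4 = (-2.3301, -1.5000, 4.0000)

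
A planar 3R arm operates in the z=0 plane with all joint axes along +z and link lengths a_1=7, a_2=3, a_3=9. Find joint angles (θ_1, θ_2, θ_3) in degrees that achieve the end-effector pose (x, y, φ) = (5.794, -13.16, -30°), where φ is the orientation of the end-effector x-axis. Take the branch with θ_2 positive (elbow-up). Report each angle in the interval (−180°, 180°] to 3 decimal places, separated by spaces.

-120.003 60.005 29.998

wrist centre = target − a_3·(cos φ, sin φ) = (-2.0002, -8.6600)
cos θ_2 = (78.9965−7²−3²)/(2·7·3) = 0.4999; θ_2 = 60.0055° (elbow-up)
β = atan2(-8.6600,-2.0002) = -103.0057°; ψ = atan2(2.5982,8.4998) = 16.9974°
θ_1 = β − ψ = -120.0032°
θ_3 = φ − θ_1 − θ_2 = 29.9977° (wrapped to (-180°,180°])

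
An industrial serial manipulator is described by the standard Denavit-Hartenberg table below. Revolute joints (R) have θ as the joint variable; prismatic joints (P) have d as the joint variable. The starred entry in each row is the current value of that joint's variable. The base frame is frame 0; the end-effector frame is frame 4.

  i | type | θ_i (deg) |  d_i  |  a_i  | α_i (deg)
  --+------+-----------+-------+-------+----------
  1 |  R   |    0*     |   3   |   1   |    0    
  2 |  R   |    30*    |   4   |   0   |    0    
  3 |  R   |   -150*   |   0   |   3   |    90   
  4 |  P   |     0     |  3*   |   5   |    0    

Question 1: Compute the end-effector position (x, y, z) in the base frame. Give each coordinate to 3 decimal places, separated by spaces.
-5.598 -5.428 7.000

after link 1: o_1 = (1.0000, 0.0000, 3.0000)
after link 2: o_2 = (1.0000, 0.0000, 7.0000)
after link 3: o_3 = (-0.5000, -2.5981, 7.0000)
after link 4: o_4 = (-5.5981, -5.4282, 7.0000)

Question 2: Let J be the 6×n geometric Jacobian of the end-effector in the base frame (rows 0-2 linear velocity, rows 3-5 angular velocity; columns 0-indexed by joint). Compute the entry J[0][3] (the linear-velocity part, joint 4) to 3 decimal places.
prismatic axis z_3 = (-0.8660,0.5000,0.0000)
J_v[:, 3] = z_3; J_ω[:, 3] = (0,0,0)
entry J[0][3] = -0.8660

-0.866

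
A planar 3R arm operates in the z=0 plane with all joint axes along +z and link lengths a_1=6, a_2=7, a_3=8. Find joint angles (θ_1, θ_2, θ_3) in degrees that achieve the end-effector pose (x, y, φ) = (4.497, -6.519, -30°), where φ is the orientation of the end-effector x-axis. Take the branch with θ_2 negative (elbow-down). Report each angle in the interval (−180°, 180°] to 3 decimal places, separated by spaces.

wrist centre = target − a_3·(cos φ, sin φ) = (-2.4312, -2.5190)
cos θ_2 = (12.2561−6²−7²)/(2·6·7) = -0.8660; θ_2 = -149.9969° (elbow-down)
β = atan2(-2.5190,-2.4312) = -133.9839°; ψ = atan2(-3.5003,-0.0620) = -91.0146°
θ_1 = β − ψ = -42.9693°
θ_3 = φ − θ_1 − θ_2 = 162.9662° (wrapped to (-180°,180°])

-42.969 -149.997 162.966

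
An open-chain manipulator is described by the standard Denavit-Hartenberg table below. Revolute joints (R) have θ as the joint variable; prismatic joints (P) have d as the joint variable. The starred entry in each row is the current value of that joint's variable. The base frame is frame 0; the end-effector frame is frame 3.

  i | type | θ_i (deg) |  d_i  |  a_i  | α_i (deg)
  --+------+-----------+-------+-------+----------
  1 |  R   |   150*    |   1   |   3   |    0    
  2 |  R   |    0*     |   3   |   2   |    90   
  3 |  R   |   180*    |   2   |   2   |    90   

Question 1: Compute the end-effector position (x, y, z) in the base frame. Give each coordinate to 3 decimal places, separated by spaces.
-1.598 3.232 4.000

after link 1: o_1 = (-2.5981, 1.5000, 1.0000)
after link 2: o_2 = (-4.3301, 2.5000, 4.0000)
after link 3: o_3 = (-1.5981, 3.2321, 4.0000)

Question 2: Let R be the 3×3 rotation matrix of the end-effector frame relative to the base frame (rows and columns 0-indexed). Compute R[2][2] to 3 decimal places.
End-effector z-axis (col 2 of R) = (-0.0000,0.0000,1.0000)
R[2][2] = 1.0000

1.000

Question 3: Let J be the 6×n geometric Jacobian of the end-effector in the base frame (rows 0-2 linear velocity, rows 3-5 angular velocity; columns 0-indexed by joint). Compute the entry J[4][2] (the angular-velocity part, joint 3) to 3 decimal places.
0.866

axis z_2 = (0.5000,0.8660,0.0000); lever o_n−o_2 = (2.7321,0.7321,0.0000)
cross product → J_v[:, 2] = (-0.0000,0.0000,-2.0000)
J_ω[:, 2] = z_2
entry J[4][2] = 0.8660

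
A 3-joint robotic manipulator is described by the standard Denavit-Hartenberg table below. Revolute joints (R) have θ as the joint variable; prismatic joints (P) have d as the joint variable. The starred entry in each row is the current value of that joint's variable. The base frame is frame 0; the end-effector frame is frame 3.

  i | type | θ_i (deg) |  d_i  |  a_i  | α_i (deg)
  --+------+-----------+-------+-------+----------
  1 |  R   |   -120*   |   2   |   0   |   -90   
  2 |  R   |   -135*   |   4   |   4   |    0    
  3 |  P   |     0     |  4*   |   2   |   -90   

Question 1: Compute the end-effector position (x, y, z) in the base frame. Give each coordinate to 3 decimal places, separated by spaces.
after link 1: o_1 = (0.0000, 0.0000, 2.0000)
after link 2: o_2 = (4.8783, 0.4495, 4.8284)
after link 3: o_3 = (9.0495, -0.3258, 6.2426)

9.050 -0.326 6.243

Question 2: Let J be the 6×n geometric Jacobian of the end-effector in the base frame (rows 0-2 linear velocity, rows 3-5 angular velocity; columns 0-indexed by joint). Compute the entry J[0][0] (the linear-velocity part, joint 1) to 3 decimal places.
axis z_0 = ẑ; lever o_n−o_0 = (9.0495,-0.3258,6.2426)
cross product → J_v[:, 0] = (0.3258,9.0495,-0.0000)
J_ω[:, 0] = z_0
entry J[0][0] = 0.3258

0.326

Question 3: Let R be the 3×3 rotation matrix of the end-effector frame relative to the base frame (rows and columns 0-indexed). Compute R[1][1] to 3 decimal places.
End-effector y-axis (col 1 of R) = (-0.8660,0.5000,-0.0000)
R[1][1] = 0.5000

0.500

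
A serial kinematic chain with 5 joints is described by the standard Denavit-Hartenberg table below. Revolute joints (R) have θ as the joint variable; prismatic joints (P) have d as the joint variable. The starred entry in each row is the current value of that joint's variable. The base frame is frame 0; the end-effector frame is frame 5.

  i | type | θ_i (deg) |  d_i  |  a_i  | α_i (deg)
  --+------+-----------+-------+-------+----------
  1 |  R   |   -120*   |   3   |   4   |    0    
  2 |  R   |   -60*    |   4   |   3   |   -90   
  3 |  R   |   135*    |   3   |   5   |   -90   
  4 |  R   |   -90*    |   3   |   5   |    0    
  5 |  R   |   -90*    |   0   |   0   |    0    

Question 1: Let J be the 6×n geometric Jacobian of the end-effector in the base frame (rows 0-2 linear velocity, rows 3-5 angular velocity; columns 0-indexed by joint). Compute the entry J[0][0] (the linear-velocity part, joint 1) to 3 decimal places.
11.464

axis z_0 = ẑ; lever o_n−o_0 = (0.6569,-11.4641,5.5858)
cross product → J_v[:, 0] = (11.4641,0.6569,-0.0000)
J_ω[:, 0] = z_0
entry J[0][0] = 11.4641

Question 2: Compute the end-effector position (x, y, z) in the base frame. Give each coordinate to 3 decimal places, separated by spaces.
after link 1: o_1 = (-2.0000, -3.4641, 3.0000)
after link 2: o_2 = (-5.0000, -3.4641, 7.0000)
after link 3: o_3 = (-1.4645, -6.4641, 3.4645)
after link 4: o_4 = (0.6569, -11.4641, 5.5858)
after link 5: o_5 = (0.6569, -11.4641, 5.5858)

0.657 -11.464 5.586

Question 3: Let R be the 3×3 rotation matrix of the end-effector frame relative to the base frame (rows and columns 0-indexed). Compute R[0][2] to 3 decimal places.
0.707

End-effector z-axis (col 2 of R) = (0.7071,0.0000,0.7071)
R[0][2] = 0.7071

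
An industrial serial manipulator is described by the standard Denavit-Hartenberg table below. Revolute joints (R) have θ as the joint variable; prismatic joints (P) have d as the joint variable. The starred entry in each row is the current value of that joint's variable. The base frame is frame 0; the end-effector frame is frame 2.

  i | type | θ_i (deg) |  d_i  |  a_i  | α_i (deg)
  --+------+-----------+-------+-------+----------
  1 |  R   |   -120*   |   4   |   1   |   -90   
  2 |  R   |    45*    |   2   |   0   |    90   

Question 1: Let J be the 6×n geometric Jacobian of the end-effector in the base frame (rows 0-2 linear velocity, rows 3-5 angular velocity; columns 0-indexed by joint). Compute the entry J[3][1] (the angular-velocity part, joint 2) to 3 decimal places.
0.866

axis z_1 = (0.8660,-0.5000,0.0000); lever o_n−o_1 = (1.7321,-1.0000,0.0000)
cross product → J_v[:, 1] = (0.0000,0.0000,0.0000)
J_ω[:, 1] = z_1
entry J[3][1] = 0.8660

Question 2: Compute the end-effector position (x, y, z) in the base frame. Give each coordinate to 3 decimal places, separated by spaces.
1.232 -1.866 4.000

after link 1: o_1 = (-0.5000, -0.8660, 4.0000)
after link 2: o_2 = (1.2321, -1.8660, 4.0000)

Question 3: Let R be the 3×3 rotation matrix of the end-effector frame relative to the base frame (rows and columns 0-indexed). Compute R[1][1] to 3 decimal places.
End-effector y-axis (col 1 of R) = (0.8660,-0.5000,0.0000)
R[1][1] = -0.5000

-0.500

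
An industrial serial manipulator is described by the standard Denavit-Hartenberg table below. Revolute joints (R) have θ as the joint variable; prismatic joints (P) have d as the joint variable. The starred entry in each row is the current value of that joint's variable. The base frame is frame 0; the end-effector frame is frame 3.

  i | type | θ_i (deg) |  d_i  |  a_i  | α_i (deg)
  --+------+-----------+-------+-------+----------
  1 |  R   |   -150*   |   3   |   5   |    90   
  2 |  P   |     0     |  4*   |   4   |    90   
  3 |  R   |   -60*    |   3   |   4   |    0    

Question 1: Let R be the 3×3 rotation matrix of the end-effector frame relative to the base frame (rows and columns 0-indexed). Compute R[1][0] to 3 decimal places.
-1.000

End-effector x-axis (col 0 of R) = (-0.0000,-1.0000,-0.0000)
R[1][0] = -1.0000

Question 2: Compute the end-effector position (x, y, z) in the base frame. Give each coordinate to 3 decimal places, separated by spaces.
-9.794 -5.036 0.000

after link 1: o_1 = (-4.3301, -2.5000, 3.0000)
after link 2: o_2 = (-9.7942, -1.0359, 3.0000)
after link 3: o_3 = (-9.7942, -5.0359, 0.0000)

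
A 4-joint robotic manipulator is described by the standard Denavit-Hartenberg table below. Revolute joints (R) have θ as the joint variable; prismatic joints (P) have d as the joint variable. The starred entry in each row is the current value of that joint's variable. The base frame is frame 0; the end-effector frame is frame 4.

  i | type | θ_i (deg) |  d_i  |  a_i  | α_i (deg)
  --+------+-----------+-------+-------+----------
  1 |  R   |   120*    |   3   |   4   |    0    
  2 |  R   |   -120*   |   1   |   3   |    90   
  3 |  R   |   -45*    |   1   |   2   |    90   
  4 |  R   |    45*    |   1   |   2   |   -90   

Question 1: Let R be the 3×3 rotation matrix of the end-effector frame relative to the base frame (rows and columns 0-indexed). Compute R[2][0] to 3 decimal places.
-0.500

End-effector x-axis (col 0 of R) = (0.5000,-0.7071,-0.5000)
R[2][0] = -0.5000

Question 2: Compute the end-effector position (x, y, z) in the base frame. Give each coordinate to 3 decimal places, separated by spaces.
2.707 1.050 0.879

after link 1: o_1 = (-2.0000, 3.4641, 3.0000)
after link 2: o_2 = (1.0000, 3.4641, 4.0000)
after link 3: o_3 = (2.4142, 2.4641, 2.5858)
after link 4: o_4 = (2.7071, 1.0499, 0.8787)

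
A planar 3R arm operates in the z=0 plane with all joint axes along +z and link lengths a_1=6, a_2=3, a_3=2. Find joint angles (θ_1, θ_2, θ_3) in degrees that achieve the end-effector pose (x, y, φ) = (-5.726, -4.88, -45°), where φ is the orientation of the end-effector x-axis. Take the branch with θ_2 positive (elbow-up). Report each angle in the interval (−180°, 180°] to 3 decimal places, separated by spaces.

-173.218 60.010 68.208

wrist centre = target − a_3·(cos φ, sin φ) = (-7.1402, -3.4658)
cos θ_2 = (62.9943−6²−3²)/(2·6·3) = 0.4998; θ_2 = 60.0104° (elbow-up)
β = atan2(-3.4658,-7.1402) = -154.1085°; ψ = atan2(2.5983,7.4995) = 19.1096°
θ_1 = β − ψ = -173.2181°
θ_3 = φ − θ_1 − θ_2 = 68.2077° (wrapped to (-180°,180°])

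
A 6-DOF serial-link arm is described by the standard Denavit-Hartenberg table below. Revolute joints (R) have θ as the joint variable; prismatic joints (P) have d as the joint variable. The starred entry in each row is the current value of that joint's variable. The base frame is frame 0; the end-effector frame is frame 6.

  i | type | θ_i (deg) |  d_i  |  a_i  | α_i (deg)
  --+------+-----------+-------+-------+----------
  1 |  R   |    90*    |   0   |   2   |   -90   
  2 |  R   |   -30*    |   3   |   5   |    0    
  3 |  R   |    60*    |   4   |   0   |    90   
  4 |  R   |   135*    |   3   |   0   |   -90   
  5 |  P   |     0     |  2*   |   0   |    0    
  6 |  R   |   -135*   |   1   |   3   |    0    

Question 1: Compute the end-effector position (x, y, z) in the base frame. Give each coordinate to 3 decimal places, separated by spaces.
-3.379 8.353 7.246

after link 1: o_1 = (0.0000, 2.0000, 0.0000)
after link 2: o_2 = (-3.0000, 6.3301, 2.5000)
after link 3: o_3 = (-7.0000, 6.3301, 2.5000)
after link 4: o_4 = (-7.0000, 7.8301, 5.0981)
after link 5: o_5 = (-5.5858, 6.6054, 5.8052)
after link 6: o_6 = (-3.3787, 8.3527, 7.2459)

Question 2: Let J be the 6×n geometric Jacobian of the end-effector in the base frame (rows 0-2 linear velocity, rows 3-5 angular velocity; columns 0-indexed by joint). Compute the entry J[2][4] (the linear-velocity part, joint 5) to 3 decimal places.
0.354

prismatic axis z_4 = (0.7071,-0.6124,0.3536)
J_v[:, 4] = z_4; J_ω[:, 4] = (0,0,0)
entry J[2][4] = 0.3536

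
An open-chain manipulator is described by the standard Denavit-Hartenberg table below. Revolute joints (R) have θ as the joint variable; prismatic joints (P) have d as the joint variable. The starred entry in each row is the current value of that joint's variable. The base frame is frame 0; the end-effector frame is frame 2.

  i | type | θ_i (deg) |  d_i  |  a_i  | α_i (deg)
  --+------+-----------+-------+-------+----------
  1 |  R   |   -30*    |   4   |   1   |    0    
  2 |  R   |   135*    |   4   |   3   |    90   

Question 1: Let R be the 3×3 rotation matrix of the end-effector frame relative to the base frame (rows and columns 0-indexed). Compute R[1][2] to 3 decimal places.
End-effector z-axis (col 2 of R) = (0.9659,0.2588,0.0000)
R[1][2] = 0.2588

0.259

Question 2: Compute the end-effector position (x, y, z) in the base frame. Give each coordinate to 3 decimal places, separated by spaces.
after link 1: o_1 = (0.8660, -0.5000, 4.0000)
after link 2: o_2 = (0.0896, 2.3978, 8.0000)

0.090 2.398 8.000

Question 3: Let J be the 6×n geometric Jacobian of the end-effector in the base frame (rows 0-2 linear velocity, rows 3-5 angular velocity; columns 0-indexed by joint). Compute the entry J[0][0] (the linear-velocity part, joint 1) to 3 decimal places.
axis z_0 = ẑ; lever o_n−o_0 = (0.0896,2.3978,8.0000)
cross product → J_v[:, 0] = (-2.3978,0.0896,0.0000)
J_ω[:, 0] = z_0
entry J[0][0] = -2.3978

-2.398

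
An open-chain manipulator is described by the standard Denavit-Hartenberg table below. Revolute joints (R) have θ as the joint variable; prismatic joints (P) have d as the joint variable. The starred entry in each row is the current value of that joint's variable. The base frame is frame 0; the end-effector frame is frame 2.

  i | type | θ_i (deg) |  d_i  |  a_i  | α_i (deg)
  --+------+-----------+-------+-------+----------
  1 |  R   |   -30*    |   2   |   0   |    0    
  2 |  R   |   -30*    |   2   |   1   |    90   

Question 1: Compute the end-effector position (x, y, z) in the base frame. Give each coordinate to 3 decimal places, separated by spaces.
after link 1: o_1 = (0.0000, 0.0000, 2.0000)
after link 2: o_2 = (0.5000, -0.8660, 4.0000)

0.500 -0.866 4.000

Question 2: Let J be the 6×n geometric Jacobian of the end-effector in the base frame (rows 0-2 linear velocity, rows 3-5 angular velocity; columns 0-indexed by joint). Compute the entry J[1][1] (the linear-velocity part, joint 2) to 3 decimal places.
0.500

axis z_1 = (0.0000,0.0000,1.0000); lever o_n−o_1 = (0.5000,-0.8660,2.0000)
cross product → J_v[:, 1] = (0.8660,0.5000,-0.0000)
J_ω[:, 1] = z_1
entry J[1][1] = 0.5000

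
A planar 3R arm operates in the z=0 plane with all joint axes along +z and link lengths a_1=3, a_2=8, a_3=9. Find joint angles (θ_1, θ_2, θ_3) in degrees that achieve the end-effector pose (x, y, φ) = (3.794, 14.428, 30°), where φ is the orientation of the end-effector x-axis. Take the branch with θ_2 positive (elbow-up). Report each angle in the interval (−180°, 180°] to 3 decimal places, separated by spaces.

wrist centre = target − a_3·(cos φ, sin φ) = (-4.0002, 9.9280)
cos θ_2 = (114.5670−3²−8²)/(2·3·8) = 0.8660; θ_2 = 30.0053° (elbow-up)
β = atan2(9.9280,-4.0002) = 111.9457°; ψ = atan2(4.0006,9.9278) = 21.9480°
θ_1 = β − ψ = 89.9976°
θ_3 = φ − θ_1 − θ_2 = -90.0029° (wrapped to (-180°,180°])

89.998 30.005 -90.003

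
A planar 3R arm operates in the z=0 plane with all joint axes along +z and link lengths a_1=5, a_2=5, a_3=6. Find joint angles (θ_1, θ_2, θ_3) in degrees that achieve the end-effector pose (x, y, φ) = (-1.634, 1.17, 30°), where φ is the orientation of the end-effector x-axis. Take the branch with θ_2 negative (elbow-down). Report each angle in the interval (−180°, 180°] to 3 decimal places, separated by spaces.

wrist centre = target − a_3·(cos φ, sin φ) = (-6.8302, -1.8300)
cos θ_2 = (49.9999−5²−5²)/(2·5·5) = -0.0000; θ_2 = -90.0001° (elbow-down)
β = atan2(-1.8300,-6.8302) = -165.0010°; ψ = atan2(-5.0000,5.0000) = -45.0001°
θ_1 = β − ψ = -120.0010°
θ_3 = φ − θ_1 − θ_2 = -119.9989° (wrapped to (-180°,180°])

-120.001 -90.000 -119.999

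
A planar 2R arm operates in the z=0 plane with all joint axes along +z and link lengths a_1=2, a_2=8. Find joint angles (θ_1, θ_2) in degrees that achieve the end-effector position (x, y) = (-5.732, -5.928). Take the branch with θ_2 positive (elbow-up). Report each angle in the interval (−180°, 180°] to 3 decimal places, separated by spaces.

cos θ_2 = (67.9970−2²−8²)/(2·2·8) = -0.0001; θ_2 = 90.0054° (elbow-up)
β = atan2(-5.9280,-5.7320) = -134.0370°; ψ = atan2(8.0000,1.9993) = 75.9688°
θ_1 = β − ψ = -210.0058°

149.994 90.005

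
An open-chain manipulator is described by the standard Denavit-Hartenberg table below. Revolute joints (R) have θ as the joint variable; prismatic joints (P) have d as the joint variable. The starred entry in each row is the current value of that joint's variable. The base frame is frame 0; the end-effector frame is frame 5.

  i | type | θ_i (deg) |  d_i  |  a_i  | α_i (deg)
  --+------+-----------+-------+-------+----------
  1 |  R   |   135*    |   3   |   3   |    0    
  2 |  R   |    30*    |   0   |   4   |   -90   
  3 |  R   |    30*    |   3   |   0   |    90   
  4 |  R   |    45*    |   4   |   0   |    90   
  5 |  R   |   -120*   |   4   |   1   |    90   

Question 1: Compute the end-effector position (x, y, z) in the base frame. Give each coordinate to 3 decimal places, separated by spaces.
-9.522 4.293 4.477

after link 1: o_1 = (-2.1213, 2.1213, 3.0000)
after link 2: o_2 = (-5.9850, 3.1566, 3.0000)
after link 3: o_3 = (-6.7615, 0.2588, 3.0000)
after link 4: o_4 = (-8.6933, 0.7765, 6.4641)
after link 5: o_5 = (-9.5218, 4.2927, 4.4767)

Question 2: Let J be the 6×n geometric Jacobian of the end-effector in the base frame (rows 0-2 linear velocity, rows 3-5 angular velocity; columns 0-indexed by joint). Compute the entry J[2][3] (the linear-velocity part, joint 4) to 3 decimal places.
-1.591

axis z_3 = (-0.4830,0.1294,0.8660); lever o_n−o_3 = (-2.7603,4.0339,1.4767)
cross product → J_v[:, 3] = (-3.3023,-1.6773,-1.5910)
J_ω[:, 3] = z_3
entry J[2][3] = -1.5910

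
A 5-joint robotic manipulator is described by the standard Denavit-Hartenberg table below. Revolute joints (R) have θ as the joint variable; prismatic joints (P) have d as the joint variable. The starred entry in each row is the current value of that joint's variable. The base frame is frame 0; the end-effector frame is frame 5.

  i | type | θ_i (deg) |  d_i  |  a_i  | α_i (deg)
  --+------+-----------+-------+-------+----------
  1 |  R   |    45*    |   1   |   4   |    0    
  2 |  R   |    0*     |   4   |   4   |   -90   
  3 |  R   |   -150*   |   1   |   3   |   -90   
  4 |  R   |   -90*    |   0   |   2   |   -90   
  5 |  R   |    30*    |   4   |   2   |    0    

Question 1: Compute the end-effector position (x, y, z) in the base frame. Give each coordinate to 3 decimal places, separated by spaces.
-2.329 4.363 7.634

after link 1: o_1 = (2.8284, 2.8284, 1.0000)
after link 2: o_2 = (5.6569, 5.6569, 5.0000)
after link 3: o_3 = (3.1126, 4.5268, 6.5000)
after link 4: o_4 = (1.6984, 5.9411, 6.5000)
after link 5: o_5 = (-2.3294, 4.3628, 7.6340)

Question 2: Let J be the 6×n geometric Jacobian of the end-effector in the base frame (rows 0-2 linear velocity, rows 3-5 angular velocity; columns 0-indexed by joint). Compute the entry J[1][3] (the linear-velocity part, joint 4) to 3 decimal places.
-5.114

axis z_3 = (0.3536,0.3536,0.8660); lever o_n−o_3 = (-5.4420,-0.1641,1.1340)
cross product → J_v[:, 3] = (0.5430,-5.1138,1.8660)
J_ω[:, 3] = z_3
entry J[1][3] = -5.1138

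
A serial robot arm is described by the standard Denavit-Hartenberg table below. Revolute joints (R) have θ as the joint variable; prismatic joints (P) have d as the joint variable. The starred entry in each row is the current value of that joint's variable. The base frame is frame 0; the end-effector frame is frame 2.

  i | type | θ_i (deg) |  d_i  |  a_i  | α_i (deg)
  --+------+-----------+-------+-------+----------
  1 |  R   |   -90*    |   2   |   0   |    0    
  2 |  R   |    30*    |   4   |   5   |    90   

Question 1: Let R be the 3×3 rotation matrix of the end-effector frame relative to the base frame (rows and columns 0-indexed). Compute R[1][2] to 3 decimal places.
-0.500

End-effector z-axis (col 2 of R) = (-0.8660,-0.5000,0.0000)
R[1][2] = -0.5000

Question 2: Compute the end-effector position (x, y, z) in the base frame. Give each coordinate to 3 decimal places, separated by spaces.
2.500 -4.330 6.000

after link 1: o_1 = (0.0000, 0.0000, 2.0000)
after link 2: o_2 = (2.5000, -4.3301, 6.0000)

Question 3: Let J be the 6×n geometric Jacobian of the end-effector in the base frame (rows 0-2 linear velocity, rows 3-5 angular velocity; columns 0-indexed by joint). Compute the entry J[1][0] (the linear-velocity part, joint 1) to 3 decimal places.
axis z_0 = ẑ; lever o_n−o_0 = (2.5000,-4.3301,6.0000)
cross product → J_v[:, 0] = (4.3301,2.5000,-0.0000)
J_ω[:, 0] = z_0
entry J[1][0] = 2.5000

2.500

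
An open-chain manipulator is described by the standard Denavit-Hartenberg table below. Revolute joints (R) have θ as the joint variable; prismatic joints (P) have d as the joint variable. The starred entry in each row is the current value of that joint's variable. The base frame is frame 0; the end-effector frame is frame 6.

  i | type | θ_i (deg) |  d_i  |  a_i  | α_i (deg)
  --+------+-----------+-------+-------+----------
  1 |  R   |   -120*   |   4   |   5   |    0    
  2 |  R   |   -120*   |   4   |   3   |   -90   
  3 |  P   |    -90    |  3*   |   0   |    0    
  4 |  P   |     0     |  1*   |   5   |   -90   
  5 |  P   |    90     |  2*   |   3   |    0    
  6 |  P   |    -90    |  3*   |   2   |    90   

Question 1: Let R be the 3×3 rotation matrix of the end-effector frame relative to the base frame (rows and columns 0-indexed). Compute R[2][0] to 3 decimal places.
1.000

End-effector x-axis (col 0 of R) = (0.0000,0.0000,1.0000)
R[2][0] = 1.0000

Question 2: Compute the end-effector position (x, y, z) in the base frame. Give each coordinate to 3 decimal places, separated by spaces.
-7.366 2.098 15.000

after link 1: o_1 = (-2.5000, -4.3301, 4.0000)
after link 2: o_2 = (-4.0000, -1.7321, 8.0000)
after link 3: o_3 = (-6.5981, -3.2321, 8.0000)
after link 4: o_4 = (-7.4641, -3.7321, 13.0000)
after link 5: o_5 = (-5.8660, -0.5000, 13.0000)
after link 6: o_6 = (-7.3660, 2.0981, 15.0000)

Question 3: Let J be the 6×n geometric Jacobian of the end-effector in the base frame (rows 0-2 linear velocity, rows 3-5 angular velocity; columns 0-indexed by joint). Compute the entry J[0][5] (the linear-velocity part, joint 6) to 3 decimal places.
-0.500

prismatic axis z_5 = (-0.5000,0.8660,-0.0000)
J_v[:, 5] = z_5; J_ω[:, 5] = (0,0,0)
entry J[0][5] = -0.5000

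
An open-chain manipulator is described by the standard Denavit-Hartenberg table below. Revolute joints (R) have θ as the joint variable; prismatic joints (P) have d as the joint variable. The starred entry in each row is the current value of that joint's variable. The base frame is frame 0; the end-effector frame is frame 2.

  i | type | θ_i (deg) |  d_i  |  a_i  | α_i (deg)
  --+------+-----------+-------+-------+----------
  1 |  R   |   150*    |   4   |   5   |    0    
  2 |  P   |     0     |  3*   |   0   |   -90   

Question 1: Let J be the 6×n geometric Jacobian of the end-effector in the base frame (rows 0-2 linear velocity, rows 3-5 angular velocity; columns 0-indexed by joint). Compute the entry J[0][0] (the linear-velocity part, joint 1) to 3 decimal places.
axis z_0 = ẑ; lever o_n−o_0 = (-4.3301,2.5000,7.0000)
cross product → J_v[:, 0] = (-2.5000,-4.3301,0.0000)
J_ω[:, 0] = z_0
entry J[0][0] = -2.5000

-2.500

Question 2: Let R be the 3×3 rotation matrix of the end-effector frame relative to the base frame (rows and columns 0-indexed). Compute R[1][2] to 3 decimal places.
End-effector z-axis (col 2 of R) = (-0.5000,-0.8660,0.0000)
R[1][2] = -0.8660

-0.866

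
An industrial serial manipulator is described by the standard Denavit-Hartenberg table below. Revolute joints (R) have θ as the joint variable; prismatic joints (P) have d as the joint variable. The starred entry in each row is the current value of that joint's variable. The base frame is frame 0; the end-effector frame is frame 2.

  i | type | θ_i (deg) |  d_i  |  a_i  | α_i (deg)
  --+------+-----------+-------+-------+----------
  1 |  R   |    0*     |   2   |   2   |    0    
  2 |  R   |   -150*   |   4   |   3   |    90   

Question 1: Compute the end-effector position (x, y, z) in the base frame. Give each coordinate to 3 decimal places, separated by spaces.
-0.598 -1.500 6.000

after link 1: o_1 = (2.0000, 0.0000, 2.0000)
after link 2: o_2 = (-0.5981, -1.5000, 6.0000)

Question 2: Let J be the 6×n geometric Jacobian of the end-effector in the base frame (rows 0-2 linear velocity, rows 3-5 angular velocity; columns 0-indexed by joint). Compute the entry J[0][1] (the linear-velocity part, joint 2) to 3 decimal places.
axis z_1 = (0.0000,0.0000,1.0000); lever o_n−o_1 = (-2.5981,-1.5000,4.0000)
cross product → J_v[:, 1] = (1.5000,-2.5981,0.0000)
J_ω[:, 1] = z_1
entry J[0][1] = 1.5000

1.500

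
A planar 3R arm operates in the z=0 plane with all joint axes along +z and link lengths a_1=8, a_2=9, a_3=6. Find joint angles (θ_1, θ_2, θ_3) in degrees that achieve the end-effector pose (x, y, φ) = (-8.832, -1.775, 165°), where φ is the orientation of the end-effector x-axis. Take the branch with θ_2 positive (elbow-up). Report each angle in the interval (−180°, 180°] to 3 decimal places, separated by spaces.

wrist centre = target − a_3·(cos φ, sin φ) = (-3.0364, -3.3279)
cos θ_2 = (20.2950−8²−9²)/(2·8·9) = -0.8660; θ_2 = 149.9979° (elbow-up)
β = atan2(-3.3279,-3.0364) = -132.3779°; ψ = atan2(4.5003,0.2059) = 87.3799°
θ_1 = β − ψ = -219.7578°
θ_3 = φ − θ_1 − θ_2 = -125.2401° (wrapped to (-180°,180°])

140.242 149.998 -125.240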